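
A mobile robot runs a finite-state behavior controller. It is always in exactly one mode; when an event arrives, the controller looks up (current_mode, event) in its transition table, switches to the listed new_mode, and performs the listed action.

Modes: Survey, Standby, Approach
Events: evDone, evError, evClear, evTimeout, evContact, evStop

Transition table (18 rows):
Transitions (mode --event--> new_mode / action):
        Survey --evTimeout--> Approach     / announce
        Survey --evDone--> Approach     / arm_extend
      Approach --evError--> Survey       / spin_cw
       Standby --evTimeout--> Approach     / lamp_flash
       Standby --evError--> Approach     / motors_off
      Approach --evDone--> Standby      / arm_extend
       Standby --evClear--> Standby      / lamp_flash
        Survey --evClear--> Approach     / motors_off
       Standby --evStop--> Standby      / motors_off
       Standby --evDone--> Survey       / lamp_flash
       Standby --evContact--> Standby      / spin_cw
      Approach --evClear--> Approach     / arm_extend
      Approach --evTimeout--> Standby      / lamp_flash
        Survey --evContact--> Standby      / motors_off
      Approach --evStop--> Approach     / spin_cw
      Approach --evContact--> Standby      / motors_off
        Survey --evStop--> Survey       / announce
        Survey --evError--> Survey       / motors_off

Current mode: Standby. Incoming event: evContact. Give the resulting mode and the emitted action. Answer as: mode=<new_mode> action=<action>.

mode=Standby action=spin_cw

current mode = Standby; filter table to that mode:
  (Standby, evTimeout) → (Approach, lamp_flash)
  (Standby, evError) → (Approach, motors_off)
  (Standby, evClear) → (Standby, lamp_flash)
  (Standby, evStop) → (Standby, motors_off)
  (Standby, evDone) → (Survey, lamp_flash)
  (Standby, evContact) → (Standby, spin_cw)  ← event matches
event = evContact selects (Standby, spin_cw)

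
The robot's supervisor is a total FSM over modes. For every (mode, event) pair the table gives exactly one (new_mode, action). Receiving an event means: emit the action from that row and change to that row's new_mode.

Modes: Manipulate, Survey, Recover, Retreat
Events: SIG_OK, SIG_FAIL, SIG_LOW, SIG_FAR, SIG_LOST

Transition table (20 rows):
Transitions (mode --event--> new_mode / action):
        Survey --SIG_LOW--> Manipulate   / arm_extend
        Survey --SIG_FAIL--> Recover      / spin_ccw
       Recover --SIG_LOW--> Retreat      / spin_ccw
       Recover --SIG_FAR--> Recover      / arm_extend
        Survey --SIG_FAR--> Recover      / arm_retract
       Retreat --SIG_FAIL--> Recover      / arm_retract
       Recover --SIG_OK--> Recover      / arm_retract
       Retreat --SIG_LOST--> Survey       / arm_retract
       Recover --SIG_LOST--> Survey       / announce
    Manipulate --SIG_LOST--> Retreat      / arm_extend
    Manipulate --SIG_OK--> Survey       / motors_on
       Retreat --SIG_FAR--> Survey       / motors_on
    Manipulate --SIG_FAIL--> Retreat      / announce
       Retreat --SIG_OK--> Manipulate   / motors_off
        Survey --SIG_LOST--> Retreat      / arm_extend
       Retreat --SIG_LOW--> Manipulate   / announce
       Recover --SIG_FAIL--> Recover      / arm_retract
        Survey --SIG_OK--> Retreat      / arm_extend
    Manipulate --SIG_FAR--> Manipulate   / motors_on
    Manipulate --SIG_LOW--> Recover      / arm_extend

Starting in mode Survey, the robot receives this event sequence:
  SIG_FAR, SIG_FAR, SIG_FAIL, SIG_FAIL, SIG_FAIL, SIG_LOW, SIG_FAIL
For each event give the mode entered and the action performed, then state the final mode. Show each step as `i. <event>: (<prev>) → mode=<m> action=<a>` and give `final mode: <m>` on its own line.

1. SIG_FAR: (Survey) → mode=Recover action=arm_retract
2. SIG_FAR: (Recover) → mode=Recover action=arm_extend
3. SIG_FAIL: (Recover) → mode=Recover action=arm_retract
4. SIG_FAIL: (Recover) → mode=Recover action=arm_retract
5. SIG_FAIL: (Recover) → mode=Recover action=arm_retract
6. SIG_LOW: (Recover) → mode=Retreat action=spin_ccw
7. SIG_FAIL: (Retreat) → mode=Recover action=arm_retract

final mode: Recover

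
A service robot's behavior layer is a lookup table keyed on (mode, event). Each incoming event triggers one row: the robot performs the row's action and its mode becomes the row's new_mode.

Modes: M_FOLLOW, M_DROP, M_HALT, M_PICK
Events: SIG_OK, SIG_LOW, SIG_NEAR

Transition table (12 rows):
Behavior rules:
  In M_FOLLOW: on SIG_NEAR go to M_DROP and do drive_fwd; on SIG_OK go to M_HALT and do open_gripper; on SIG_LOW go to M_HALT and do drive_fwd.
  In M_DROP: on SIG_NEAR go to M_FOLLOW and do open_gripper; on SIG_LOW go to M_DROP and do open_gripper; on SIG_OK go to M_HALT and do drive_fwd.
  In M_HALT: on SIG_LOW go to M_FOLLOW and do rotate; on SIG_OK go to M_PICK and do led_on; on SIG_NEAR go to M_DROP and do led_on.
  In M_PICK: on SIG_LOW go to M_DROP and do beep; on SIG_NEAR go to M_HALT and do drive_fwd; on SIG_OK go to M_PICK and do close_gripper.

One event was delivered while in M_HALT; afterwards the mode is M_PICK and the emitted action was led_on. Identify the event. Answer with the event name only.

try SIG_OK: (M_HALT, SIG_OK) → (M_PICK, led_on)  ← matches
try SIG_LOW: (M_HALT, SIG_LOW) → (M_FOLLOW, rotate)
try SIG_NEAR: (M_HALT, SIG_NEAR) → (M_DROP, led_on)

SIG_OK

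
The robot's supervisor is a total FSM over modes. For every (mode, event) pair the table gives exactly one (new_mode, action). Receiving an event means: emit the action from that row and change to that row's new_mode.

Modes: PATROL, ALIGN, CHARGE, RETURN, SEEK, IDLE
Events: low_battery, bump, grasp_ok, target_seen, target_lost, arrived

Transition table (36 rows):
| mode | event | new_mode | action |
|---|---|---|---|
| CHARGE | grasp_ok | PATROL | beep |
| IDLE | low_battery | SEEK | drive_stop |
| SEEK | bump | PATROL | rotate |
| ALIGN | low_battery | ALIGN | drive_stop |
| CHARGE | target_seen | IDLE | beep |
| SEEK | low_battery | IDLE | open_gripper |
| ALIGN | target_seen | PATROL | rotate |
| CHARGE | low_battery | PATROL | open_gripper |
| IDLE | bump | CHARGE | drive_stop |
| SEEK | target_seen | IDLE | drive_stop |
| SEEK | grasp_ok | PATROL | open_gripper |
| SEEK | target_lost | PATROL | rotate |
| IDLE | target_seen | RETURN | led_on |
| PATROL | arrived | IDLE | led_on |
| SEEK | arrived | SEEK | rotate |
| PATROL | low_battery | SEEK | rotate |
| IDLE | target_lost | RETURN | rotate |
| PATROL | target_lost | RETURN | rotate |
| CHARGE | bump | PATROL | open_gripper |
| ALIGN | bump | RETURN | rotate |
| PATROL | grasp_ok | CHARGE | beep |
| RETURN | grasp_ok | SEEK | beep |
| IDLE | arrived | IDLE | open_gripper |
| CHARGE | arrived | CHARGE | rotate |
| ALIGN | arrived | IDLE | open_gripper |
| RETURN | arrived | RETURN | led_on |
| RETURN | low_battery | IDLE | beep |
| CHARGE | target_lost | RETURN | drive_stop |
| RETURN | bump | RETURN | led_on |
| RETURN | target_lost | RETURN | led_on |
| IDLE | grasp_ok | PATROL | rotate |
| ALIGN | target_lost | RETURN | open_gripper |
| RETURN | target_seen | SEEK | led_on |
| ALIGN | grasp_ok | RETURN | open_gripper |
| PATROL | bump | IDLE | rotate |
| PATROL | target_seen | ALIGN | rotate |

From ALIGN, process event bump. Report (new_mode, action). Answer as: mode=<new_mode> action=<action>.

current mode = ALIGN; filter table to that mode:
  (ALIGN, low_battery) → (ALIGN, drive_stop)
  (ALIGN, target_seen) → (PATROL, rotate)
  (ALIGN, bump) → (RETURN, rotate)  ← event matches
  (ALIGN, arrived) → (IDLE, open_gripper)
  (ALIGN, target_lost) → (RETURN, open_gripper)
  (ALIGN, grasp_ok) → (RETURN, open_gripper)
event = bump selects (RETURN, rotate)

mode=RETURN action=rotate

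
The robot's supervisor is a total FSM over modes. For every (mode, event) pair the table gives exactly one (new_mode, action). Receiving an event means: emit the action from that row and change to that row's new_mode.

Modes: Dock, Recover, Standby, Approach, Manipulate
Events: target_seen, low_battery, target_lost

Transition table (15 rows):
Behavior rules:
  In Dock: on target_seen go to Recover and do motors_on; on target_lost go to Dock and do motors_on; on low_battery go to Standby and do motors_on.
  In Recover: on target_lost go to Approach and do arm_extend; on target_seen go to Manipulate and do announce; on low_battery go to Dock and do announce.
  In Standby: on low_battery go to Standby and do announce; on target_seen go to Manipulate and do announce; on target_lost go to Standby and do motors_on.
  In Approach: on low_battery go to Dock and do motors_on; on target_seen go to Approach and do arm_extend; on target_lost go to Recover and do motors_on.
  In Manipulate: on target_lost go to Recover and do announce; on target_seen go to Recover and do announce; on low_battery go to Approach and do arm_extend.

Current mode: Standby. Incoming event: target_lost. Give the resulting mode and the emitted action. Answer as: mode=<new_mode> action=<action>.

current mode = Standby; filter table to that mode:
  (Standby, low_battery) → (Standby, announce)
  (Standby, target_seen) → (Manipulate, announce)
  (Standby, target_lost) → (Standby, motors_on)  ← event matches
event = target_lost selects (Standby, motors_on)

mode=Standby action=motors_on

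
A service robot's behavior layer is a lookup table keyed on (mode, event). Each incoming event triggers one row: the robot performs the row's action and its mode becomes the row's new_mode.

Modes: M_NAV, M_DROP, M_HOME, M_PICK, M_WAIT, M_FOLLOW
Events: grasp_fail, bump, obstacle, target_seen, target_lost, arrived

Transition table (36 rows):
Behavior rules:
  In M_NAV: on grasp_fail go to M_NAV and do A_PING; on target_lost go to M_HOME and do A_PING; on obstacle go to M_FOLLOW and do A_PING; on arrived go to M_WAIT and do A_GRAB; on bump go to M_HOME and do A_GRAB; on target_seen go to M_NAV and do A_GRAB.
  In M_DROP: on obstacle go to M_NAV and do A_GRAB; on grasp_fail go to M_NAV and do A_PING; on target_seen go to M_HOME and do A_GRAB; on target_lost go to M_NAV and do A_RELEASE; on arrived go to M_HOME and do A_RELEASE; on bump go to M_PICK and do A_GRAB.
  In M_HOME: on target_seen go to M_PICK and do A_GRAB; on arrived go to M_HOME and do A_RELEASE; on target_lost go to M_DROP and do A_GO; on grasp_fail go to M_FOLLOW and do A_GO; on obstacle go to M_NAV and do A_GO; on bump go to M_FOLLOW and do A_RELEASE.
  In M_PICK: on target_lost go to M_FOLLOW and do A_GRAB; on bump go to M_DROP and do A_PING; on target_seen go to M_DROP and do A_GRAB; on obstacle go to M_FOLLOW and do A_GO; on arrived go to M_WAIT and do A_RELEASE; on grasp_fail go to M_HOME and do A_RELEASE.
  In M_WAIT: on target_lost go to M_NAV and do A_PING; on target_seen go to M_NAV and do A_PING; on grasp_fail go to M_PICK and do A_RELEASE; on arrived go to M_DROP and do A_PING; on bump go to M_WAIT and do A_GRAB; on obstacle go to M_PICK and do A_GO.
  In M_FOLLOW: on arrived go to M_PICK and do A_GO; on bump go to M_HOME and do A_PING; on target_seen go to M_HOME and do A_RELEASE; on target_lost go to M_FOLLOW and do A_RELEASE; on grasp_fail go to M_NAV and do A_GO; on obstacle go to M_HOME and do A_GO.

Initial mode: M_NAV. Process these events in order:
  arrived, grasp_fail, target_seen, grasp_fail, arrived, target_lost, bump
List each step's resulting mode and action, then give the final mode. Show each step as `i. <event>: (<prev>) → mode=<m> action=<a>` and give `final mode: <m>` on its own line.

1. arrived: (M_NAV) → mode=M_WAIT action=A_GRAB
2. grasp_fail: (M_WAIT) → mode=M_PICK action=A_RELEASE
3. target_seen: (M_PICK) → mode=M_DROP action=A_GRAB
4. grasp_fail: (M_DROP) → mode=M_NAV action=A_PING
5. arrived: (M_NAV) → mode=M_WAIT action=A_GRAB
6. target_lost: (M_WAIT) → mode=M_NAV action=A_PING
7. bump: (M_NAV) → mode=M_HOME action=A_GRAB

final mode: M_HOME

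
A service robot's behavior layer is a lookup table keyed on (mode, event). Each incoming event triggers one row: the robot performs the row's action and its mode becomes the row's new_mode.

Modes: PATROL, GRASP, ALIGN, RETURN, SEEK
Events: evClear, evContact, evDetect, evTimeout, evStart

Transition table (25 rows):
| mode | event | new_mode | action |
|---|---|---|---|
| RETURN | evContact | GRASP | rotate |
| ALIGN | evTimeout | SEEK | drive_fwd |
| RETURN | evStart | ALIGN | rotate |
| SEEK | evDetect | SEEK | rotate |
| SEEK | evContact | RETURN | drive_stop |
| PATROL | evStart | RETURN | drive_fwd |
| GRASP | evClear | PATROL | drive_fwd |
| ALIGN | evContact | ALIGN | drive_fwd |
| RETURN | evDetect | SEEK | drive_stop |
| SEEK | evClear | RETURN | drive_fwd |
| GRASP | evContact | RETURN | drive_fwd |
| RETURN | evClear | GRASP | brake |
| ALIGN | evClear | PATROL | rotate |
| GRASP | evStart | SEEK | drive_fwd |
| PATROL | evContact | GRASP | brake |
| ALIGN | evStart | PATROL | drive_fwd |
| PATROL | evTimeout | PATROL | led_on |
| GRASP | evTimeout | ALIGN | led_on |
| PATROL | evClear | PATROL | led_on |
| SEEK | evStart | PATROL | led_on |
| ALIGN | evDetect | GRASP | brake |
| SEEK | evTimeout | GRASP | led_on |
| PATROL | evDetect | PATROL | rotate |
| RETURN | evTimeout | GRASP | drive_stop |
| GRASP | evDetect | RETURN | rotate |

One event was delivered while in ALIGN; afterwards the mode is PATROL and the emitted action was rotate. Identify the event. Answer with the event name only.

try evClear: (ALIGN, evClear) → (PATROL, rotate)  ← matches
try evContact: (ALIGN, evContact) → (ALIGN, drive_fwd)
try evDetect: (ALIGN, evDetect) → (GRASP, brake)
try evTimeout: (ALIGN, evTimeout) → (SEEK, drive_fwd)
try evStart: (ALIGN, evStart) → (PATROL, drive_fwd)

evClear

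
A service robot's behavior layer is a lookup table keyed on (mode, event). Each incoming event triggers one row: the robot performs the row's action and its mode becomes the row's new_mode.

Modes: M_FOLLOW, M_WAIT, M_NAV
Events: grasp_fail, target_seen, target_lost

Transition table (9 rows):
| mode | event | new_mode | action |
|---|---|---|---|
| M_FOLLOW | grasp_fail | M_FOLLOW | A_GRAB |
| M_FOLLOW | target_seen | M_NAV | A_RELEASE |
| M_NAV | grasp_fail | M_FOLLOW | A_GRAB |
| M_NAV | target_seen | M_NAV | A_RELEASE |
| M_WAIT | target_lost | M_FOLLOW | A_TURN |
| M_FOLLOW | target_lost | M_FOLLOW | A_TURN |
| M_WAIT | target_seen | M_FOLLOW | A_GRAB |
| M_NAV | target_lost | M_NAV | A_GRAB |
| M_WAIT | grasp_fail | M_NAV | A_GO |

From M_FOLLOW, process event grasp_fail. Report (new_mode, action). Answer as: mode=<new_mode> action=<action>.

mode=M_FOLLOW action=A_GRAB

current mode = M_FOLLOW; filter table to that mode:
  (M_FOLLOW, grasp_fail) → (M_FOLLOW, A_GRAB)  ← event matches
  (M_FOLLOW, target_seen) → (M_NAV, A_RELEASE)
  (M_FOLLOW, target_lost) → (M_FOLLOW, A_TURN)
event = grasp_fail selects (M_FOLLOW, A_GRAB)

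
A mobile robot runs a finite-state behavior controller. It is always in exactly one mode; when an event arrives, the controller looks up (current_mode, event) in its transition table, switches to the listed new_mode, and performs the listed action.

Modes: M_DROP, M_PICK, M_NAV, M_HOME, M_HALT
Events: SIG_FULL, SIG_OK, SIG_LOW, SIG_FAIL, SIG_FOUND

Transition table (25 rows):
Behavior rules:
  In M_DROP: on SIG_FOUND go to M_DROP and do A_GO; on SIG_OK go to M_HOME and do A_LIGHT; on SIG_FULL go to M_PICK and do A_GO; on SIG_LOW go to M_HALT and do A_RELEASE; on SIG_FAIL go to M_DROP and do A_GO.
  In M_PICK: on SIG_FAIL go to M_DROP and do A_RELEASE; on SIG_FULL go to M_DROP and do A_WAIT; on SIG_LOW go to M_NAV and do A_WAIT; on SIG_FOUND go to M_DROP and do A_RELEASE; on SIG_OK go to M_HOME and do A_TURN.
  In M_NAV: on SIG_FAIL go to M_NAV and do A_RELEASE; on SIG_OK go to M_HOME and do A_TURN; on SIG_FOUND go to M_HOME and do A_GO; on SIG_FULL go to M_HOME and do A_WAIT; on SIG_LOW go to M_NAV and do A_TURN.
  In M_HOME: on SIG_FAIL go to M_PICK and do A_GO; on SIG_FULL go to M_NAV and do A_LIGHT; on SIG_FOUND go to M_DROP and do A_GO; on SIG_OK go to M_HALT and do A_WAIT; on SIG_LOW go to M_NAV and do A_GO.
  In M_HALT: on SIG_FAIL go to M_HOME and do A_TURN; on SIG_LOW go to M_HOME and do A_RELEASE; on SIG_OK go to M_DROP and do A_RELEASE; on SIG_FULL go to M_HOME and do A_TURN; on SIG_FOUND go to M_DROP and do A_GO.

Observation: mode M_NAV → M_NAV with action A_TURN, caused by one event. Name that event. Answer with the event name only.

try SIG_FULL: (M_NAV, SIG_FULL) → (M_HOME, A_WAIT)
try SIG_OK: (M_NAV, SIG_OK) → (M_HOME, A_TURN)
try SIG_LOW: (M_NAV, SIG_LOW) → (M_NAV, A_TURN)  ← matches
try SIG_FAIL: (M_NAV, SIG_FAIL) → (M_NAV, A_RELEASE)
try SIG_FOUND: (M_NAV, SIG_FOUND) → (M_HOME, A_GO)

SIG_LOW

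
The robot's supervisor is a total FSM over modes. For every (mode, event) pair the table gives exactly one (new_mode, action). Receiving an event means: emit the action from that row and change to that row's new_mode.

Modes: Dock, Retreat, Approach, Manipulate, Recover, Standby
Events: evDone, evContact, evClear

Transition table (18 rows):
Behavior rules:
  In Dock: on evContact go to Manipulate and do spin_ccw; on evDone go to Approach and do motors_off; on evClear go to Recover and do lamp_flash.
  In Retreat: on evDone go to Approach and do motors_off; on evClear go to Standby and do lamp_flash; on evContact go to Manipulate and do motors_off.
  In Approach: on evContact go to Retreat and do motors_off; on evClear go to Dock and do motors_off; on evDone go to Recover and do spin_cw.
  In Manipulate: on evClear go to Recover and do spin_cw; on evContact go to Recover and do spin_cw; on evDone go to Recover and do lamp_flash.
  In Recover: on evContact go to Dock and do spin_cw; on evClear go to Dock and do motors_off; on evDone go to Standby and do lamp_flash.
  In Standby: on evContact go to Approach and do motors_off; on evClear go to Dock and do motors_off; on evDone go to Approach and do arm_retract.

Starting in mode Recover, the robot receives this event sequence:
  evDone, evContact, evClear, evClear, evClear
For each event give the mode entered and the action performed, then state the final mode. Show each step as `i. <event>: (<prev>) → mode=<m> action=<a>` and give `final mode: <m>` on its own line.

final mode: Dock

1. evDone: (Recover) → mode=Standby action=lamp_flash
2. evContact: (Standby) → mode=Approach action=motors_off
3. evClear: (Approach) → mode=Dock action=motors_off
4. evClear: (Dock) → mode=Recover action=lamp_flash
5. evClear: (Recover) → mode=Dock action=motors_off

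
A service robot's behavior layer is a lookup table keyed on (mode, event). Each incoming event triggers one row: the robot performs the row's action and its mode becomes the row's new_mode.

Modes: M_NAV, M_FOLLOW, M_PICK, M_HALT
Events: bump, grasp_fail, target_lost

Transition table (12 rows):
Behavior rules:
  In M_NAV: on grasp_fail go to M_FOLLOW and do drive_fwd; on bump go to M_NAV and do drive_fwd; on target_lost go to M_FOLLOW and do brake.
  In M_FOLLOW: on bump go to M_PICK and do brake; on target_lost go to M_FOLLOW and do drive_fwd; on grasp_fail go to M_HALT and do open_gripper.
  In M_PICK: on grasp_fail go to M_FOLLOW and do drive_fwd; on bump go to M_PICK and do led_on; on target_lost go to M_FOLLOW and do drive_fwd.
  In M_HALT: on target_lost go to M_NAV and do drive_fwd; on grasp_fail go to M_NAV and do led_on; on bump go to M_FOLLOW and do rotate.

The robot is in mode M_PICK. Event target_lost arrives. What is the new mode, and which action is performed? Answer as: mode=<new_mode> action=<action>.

mode=M_FOLLOW action=drive_fwd

current mode = M_PICK; filter table to that mode:
  (M_PICK, grasp_fail) → (M_FOLLOW, drive_fwd)
  (M_PICK, bump) → (M_PICK, led_on)
  (M_PICK, target_lost) → (M_FOLLOW, drive_fwd)  ← event matches
event = target_lost selects (M_FOLLOW, drive_fwd)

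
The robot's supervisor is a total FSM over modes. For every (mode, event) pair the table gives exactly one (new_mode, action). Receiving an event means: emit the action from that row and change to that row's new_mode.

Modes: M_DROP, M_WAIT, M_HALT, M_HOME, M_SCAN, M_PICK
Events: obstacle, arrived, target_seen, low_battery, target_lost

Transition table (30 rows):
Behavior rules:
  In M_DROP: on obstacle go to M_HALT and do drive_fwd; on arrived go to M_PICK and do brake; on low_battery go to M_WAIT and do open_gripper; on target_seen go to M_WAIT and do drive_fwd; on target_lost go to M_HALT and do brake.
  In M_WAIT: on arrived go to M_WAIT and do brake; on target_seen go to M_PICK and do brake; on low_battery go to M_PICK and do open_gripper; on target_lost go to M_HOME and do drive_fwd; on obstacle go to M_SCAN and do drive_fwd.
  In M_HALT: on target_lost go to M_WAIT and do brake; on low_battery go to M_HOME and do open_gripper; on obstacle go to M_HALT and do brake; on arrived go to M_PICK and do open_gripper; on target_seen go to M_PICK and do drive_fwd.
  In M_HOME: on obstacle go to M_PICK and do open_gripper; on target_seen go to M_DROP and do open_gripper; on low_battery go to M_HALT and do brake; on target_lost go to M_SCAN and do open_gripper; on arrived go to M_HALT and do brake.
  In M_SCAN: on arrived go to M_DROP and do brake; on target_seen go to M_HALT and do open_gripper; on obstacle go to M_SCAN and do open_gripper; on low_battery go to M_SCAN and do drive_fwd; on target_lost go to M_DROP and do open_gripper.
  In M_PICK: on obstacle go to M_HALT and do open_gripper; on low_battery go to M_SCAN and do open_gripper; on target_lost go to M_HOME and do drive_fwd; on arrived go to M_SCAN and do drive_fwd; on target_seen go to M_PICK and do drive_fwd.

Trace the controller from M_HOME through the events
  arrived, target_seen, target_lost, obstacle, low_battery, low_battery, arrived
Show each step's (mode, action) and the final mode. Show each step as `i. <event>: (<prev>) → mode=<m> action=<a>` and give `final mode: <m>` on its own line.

final mode: M_DROP

1. arrived: (M_HOME) → mode=M_HALT action=brake
2. target_seen: (M_HALT) → mode=M_PICK action=drive_fwd
3. target_lost: (M_PICK) → mode=M_HOME action=drive_fwd
4. obstacle: (M_HOME) → mode=M_PICK action=open_gripper
5. low_battery: (M_PICK) → mode=M_SCAN action=open_gripper
6. low_battery: (M_SCAN) → mode=M_SCAN action=drive_fwd
7. arrived: (M_SCAN) → mode=M_DROP action=brake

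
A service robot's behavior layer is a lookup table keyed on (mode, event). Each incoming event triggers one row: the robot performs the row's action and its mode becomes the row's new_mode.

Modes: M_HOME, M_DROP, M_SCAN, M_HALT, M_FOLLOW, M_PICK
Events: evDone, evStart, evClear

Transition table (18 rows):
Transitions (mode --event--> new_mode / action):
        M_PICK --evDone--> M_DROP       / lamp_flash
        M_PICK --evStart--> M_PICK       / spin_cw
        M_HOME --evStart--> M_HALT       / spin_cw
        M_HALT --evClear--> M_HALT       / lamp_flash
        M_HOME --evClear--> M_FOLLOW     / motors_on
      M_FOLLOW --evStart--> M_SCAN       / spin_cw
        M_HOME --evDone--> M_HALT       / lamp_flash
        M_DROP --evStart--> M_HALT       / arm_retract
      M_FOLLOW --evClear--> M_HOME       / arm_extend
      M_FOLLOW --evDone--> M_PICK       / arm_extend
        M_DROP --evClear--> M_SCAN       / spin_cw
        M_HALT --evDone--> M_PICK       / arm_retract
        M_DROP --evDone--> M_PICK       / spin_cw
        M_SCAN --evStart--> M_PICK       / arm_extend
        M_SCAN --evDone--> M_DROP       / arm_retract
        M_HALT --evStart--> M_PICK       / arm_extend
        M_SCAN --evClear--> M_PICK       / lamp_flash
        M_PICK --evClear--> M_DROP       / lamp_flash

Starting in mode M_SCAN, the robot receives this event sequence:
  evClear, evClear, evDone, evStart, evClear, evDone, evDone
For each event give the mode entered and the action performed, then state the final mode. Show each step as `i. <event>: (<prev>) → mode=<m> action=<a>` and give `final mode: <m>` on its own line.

final mode: M_DROP

1. evClear: (M_SCAN) → mode=M_PICK action=lamp_flash
2. evClear: (M_PICK) → mode=M_DROP action=lamp_flash
3. evDone: (M_DROP) → mode=M_PICK action=spin_cw
4. evStart: (M_PICK) → mode=M_PICK action=spin_cw
5. evClear: (M_PICK) → mode=M_DROP action=lamp_flash
6. evDone: (M_DROP) → mode=M_PICK action=spin_cw
7. evDone: (M_PICK) → mode=M_DROP action=lamp_flash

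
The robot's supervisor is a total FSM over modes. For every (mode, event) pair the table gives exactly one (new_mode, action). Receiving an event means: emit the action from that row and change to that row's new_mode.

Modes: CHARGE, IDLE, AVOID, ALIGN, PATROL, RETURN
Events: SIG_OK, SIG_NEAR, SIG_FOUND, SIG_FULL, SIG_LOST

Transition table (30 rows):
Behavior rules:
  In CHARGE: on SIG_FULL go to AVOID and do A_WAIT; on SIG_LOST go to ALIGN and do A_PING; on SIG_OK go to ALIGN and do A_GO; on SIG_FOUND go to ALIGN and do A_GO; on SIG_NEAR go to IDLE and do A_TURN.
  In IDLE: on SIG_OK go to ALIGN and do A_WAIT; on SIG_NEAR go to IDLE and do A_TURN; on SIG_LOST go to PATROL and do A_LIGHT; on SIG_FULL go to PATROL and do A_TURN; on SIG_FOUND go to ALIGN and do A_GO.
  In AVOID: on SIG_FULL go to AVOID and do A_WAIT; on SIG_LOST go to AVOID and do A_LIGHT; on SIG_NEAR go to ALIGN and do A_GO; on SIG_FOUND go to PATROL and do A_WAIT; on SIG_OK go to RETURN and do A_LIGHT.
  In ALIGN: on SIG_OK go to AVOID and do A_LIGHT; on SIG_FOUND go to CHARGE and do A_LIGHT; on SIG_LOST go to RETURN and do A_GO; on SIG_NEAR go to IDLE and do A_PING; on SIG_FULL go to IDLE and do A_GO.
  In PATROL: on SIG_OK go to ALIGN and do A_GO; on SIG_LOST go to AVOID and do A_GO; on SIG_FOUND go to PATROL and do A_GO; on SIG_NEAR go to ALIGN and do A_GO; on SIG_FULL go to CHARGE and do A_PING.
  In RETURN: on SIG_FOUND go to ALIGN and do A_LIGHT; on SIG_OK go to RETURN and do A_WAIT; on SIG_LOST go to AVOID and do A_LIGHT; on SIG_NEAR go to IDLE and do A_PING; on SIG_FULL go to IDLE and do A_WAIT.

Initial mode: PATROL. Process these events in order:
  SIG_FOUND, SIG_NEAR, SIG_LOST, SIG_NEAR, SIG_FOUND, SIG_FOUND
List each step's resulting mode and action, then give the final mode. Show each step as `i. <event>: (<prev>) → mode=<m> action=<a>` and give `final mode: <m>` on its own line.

final mode: CHARGE

1. SIG_FOUND: (PATROL) → mode=PATROL action=A_GO
2. SIG_NEAR: (PATROL) → mode=ALIGN action=A_GO
3. SIG_LOST: (ALIGN) → mode=RETURN action=A_GO
4. SIG_NEAR: (RETURN) → mode=IDLE action=A_PING
5. SIG_FOUND: (IDLE) → mode=ALIGN action=A_GO
6. SIG_FOUND: (ALIGN) → mode=CHARGE action=A_LIGHT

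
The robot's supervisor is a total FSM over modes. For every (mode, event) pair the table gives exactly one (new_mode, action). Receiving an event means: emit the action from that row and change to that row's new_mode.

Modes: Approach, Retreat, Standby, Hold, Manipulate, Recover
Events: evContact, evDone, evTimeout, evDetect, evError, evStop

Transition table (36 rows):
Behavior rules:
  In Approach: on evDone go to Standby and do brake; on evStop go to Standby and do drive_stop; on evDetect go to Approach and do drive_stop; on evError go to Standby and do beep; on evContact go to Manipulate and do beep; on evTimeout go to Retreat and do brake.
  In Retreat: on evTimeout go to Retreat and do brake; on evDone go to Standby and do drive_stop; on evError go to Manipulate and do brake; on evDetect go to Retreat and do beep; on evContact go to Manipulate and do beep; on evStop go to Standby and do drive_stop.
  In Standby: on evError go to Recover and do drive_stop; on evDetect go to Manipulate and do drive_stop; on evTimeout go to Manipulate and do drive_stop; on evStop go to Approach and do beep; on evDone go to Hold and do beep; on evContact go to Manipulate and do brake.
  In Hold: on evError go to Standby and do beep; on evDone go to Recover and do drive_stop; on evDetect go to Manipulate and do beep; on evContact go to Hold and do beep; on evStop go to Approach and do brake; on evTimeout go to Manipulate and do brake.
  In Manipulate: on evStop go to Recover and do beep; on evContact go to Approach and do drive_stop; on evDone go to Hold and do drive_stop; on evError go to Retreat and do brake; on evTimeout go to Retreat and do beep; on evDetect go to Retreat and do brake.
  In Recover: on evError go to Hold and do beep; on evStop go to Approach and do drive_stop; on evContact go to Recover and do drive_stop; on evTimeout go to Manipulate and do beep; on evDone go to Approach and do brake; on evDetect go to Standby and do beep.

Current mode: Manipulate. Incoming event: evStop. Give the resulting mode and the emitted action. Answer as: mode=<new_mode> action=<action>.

mode=Recover action=beep

current mode = Manipulate; filter table to that mode:
  (Manipulate, evStop) → (Recover, beep)  ← event matches
  (Manipulate, evContact) → (Approach, drive_stop)
  (Manipulate, evDone) → (Hold, drive_stop)
  (Manipulate, evError) → (Retreat, brake)
  (Manipulate, evTimeout) → (Retreat, beep)
  (Manipulate, evDetect) → (Retreat, brake)
event = evStop selects (Recover, beep)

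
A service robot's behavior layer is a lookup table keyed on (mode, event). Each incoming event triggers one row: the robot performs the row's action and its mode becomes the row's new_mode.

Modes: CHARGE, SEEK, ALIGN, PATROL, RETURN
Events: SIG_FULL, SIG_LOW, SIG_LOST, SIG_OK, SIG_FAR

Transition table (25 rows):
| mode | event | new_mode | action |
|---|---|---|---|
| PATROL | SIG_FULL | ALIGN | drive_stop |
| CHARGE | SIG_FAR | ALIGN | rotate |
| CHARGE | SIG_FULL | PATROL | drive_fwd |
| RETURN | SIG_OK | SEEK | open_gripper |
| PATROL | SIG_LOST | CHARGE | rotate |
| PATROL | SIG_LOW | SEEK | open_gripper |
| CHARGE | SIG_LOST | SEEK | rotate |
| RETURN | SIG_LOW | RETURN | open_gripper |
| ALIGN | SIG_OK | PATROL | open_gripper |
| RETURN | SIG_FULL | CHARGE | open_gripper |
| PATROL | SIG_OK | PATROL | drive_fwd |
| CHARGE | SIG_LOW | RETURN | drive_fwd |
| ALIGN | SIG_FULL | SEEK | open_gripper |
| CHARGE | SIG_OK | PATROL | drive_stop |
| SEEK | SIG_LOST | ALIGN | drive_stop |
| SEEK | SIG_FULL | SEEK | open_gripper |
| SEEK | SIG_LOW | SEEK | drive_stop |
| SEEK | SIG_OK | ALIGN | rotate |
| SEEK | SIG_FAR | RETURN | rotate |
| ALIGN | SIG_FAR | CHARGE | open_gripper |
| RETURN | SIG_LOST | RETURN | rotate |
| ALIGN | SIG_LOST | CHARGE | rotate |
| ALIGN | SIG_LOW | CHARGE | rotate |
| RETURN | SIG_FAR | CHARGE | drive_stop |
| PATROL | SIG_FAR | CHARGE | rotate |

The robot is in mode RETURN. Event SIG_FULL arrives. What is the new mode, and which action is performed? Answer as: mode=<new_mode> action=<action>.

current mode = RETURN; filter table to that mode:
  (RETURN, SIG_OK) → (SEEK, open_gripper)
  (RETURN, SIG_LOW) → (RETURN, open_gripper)
  (RETURN, SIG_FULL) → (CHARGE, open_gripper)  ← event matches
  (RETURN, SIG_LOST) → (RETURN, rotate)
  (RETURN, SIG_FAR) → (CHARGE, drive_stop)
event = SIG_FULL selects (CHARGE, open_gripper)

mode=CHARGE action=open_gripper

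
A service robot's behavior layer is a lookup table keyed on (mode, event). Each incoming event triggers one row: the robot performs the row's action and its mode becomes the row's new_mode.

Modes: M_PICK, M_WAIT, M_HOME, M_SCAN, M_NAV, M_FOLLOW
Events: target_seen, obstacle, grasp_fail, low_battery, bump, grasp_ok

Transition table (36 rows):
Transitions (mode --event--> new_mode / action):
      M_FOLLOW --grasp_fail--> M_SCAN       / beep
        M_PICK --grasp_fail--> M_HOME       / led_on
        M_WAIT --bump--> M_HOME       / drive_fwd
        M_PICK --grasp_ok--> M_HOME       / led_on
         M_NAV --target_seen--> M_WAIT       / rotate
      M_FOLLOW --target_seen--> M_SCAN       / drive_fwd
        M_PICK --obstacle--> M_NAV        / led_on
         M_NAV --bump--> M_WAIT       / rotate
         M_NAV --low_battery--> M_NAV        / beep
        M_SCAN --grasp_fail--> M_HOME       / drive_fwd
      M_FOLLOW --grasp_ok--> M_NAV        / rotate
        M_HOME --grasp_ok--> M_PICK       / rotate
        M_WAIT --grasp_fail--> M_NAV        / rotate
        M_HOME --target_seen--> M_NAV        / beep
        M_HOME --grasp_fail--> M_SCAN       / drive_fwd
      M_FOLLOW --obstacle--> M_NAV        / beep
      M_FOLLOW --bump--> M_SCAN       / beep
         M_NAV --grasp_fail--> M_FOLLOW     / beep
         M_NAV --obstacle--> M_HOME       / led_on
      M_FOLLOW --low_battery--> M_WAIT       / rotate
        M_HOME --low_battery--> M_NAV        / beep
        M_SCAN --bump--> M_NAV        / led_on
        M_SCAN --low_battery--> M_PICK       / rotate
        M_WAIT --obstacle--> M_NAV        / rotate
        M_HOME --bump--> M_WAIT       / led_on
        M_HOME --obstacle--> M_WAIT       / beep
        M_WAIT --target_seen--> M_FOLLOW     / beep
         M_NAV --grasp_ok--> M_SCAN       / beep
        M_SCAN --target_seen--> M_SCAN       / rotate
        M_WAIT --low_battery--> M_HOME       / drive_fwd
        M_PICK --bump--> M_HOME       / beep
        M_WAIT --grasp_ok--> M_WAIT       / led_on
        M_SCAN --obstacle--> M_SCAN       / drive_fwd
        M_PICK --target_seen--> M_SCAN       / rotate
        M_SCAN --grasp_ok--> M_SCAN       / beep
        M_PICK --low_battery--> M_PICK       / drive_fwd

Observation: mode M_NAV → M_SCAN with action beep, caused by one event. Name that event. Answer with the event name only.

try target_seen: (M_NAV, target_seen) → (M_WAIT, rotate)
try obstacle: (M_NAV, obstacle) → (M_HOME, led_on)
try grasp_fail: (M_NAV, grasp_fail) → (M_FOLLOW, beep)
try low_battery: (M_NAV, low_battery) → (M_NAV, beep)
try bump: (M_NAV, bump) → (M_WAIT, rotate)
try grasp_ok: (M_NAV, grasp_ok) → (M_SCAN, beep)  ← matches

grasp_ok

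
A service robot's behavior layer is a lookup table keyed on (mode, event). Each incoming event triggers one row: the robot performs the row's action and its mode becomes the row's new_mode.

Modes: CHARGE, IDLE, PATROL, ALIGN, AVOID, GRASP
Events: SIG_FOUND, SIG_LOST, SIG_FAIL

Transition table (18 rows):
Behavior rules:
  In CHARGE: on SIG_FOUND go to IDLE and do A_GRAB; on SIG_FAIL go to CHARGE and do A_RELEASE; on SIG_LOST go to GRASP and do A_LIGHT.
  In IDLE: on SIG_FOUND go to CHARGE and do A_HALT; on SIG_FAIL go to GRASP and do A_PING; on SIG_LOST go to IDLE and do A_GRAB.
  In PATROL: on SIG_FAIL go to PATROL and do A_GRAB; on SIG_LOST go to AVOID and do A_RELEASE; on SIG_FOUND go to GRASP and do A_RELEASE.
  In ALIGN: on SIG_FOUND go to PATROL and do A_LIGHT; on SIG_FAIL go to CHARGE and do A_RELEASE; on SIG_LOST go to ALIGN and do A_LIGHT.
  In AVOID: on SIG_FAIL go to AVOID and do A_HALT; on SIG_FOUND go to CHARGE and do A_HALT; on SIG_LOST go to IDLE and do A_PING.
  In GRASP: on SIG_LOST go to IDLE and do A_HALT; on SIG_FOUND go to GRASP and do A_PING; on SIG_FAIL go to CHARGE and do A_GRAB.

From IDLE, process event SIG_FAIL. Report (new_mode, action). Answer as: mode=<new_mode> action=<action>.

current mode = IDLE; filter table to that mode:
  (IDLE, SIG_FOUND) → (CHARGE, A_HALT)
  (IDLE, SIG_FAIL) → (GRASP, A_PING)  ← event matches
  (IDLE, SIG_LOST) → (IDLE, A_GRAB)
event = SIG_FAIL selects (GRASP, A_PING)

mode=GRASP action=A_PING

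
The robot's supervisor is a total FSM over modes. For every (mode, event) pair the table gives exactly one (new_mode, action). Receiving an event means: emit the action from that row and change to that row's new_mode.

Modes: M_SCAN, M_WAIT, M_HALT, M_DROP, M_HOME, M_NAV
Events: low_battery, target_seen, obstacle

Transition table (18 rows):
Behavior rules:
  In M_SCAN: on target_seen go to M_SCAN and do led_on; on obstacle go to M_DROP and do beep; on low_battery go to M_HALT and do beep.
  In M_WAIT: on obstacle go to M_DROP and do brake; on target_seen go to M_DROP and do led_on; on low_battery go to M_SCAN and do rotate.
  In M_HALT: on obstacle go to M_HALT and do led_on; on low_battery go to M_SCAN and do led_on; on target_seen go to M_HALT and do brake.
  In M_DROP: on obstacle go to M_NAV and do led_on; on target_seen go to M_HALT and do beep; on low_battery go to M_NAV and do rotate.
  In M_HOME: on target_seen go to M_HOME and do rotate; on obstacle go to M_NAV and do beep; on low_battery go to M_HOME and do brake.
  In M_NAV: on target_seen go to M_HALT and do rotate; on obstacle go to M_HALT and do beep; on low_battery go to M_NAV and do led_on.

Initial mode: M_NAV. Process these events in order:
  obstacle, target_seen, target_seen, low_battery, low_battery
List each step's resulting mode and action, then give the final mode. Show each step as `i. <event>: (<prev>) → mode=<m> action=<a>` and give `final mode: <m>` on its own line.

1. obstacle: (M_NAV) → mode=M_HALT action=beep
2. target_seen: (M_HALT) → mode=M_HALT action=brake
3. target_seen: (M_HALT) → mode=M_HALT action=brake
4. low_battery: (M_HALT) → mode=M_SCAN action=led_on
5. low_battery: (M_SCAN) → mode=M_HALT action=beep

final mode: M_HALT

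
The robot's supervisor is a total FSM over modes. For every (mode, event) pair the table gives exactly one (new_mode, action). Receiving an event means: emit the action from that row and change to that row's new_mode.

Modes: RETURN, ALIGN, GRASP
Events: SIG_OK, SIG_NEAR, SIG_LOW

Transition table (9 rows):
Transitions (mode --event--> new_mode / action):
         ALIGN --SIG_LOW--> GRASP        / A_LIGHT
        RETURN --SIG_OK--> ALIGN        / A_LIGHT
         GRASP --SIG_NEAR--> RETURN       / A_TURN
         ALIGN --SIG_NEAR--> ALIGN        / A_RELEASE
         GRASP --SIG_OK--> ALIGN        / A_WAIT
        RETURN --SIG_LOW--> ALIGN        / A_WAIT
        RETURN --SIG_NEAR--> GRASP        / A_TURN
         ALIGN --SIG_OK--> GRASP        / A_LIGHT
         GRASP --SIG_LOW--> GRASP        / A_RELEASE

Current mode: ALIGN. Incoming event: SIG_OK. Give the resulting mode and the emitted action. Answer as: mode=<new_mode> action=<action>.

mode=GRASP action=A_LIGHT

current mode = ALIGN; filter table to that mode:
  (ALIGN, SIG_LOW) → (GRASP, A_LIGHT)
  (ALIGN, SIG_NEAR) → (ALIGN, A_RELEASE)
  (ALIGN, SIG_OK) → (GRASP, A_LIGHT)  ← event matches
event = SIG_OK selects (GRASP, A_LIGHT)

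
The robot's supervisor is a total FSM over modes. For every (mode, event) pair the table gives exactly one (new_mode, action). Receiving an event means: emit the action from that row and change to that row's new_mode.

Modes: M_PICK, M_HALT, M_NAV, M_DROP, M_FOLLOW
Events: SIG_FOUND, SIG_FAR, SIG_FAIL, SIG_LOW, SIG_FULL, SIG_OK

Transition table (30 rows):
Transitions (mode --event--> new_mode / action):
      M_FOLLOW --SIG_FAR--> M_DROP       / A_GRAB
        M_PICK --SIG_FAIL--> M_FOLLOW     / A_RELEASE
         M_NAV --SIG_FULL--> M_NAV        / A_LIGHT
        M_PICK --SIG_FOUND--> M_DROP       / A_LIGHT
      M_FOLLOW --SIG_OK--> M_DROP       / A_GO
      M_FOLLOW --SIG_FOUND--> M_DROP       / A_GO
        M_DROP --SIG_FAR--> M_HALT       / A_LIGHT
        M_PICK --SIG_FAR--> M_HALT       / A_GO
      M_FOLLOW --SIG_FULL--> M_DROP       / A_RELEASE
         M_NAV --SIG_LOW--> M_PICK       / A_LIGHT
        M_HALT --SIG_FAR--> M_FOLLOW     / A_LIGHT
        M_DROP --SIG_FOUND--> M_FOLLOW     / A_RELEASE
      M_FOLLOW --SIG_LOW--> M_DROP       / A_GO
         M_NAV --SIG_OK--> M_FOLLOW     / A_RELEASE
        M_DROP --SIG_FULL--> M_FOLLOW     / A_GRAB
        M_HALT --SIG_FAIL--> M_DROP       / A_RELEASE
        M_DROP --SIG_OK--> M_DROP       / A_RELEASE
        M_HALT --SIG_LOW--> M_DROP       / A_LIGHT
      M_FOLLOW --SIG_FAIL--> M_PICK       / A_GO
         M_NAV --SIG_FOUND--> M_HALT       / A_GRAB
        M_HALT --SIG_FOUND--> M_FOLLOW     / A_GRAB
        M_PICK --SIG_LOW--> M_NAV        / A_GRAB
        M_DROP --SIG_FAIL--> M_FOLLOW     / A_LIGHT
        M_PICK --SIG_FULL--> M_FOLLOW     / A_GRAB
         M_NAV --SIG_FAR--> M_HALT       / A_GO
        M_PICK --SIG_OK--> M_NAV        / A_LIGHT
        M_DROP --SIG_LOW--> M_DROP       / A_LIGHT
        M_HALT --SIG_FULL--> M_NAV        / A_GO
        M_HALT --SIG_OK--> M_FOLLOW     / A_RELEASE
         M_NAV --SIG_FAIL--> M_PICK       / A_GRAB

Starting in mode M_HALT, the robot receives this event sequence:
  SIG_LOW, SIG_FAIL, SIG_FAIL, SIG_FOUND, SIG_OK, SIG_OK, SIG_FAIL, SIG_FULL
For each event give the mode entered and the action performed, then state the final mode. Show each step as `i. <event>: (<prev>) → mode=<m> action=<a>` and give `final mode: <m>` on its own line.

1. SIG_LOW: (M_HALT) → mode=M_DROP action=A_LIGHT
2. SIG_FAIL: (M_DROP) → mode=M_FOLLOW action=A_LIGHT
3. SIG_FAIL: (M_FOLLOW) → mode=M_PICK action=A_GO
4. SIG_FOUND: (M_PICK) → mode=M_DROP action=A_LIGHT
5. SIG_OK: (M_DROP) → mode=M_DROP action=A_RELEASE
6. SIG_OK: (M_DROP) → mode=M_DROP action=A_RELEASE
7. SIG_FAIL: (M_DROP) → mode=M_FOLLOW action=A_LIGHT
8. SIG_FULL: (M_FOLLOW) → mode=M_DROP action=A_RELEASE

final mode: M_DROP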